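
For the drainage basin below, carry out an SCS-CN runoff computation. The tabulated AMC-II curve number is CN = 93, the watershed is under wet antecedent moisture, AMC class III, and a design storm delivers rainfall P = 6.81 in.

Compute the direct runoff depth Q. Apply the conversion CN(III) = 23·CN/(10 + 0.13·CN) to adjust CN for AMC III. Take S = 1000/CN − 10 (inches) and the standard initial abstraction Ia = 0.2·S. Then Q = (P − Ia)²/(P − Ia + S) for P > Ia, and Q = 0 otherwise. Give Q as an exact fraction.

Adjust CN=93 to AMC III: 23·93/(10 + 0.13·93) → 2139 ÷ (2209/100) = 213900/2209 ≈ 96.831
Max retention: S = 1000/(213900/2209) − 10 = 700/2139 in (≈ 0.327 in)
Initial abstraction Ia = S/5 = (700/2139)/5 = 140/2139 ≈ 0.065 in
Excess rainfall: 6.810 − 0.065 = 6.745 in; P > Ia so Q > 0
Runoff Q = (P−Ia)²/(P−Ia+S) = (6.745)²/(6.745+0.327) = 2081264990281/323557760100 ≈ 6.432 in

Q = 2081264990281/323557760100 in ≈ 6.432 in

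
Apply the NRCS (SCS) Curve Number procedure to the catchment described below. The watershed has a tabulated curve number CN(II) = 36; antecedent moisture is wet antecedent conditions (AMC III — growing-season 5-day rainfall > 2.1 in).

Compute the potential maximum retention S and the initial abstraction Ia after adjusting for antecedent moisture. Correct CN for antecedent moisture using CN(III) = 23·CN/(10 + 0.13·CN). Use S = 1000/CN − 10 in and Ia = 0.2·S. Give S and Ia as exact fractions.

CN(III) from CN(II)=36: (23·36)/(10 + 0.13·36) = 20700/367 ≈ 56.403
S = 1000/(20700/367) − 10 = 1600/207 in ≈ 7.729 in
Initial abstraction Ia = S/5 = (1600/207)/5 = 320/207 ≈ 1.546 in

S = 1600/207 in ≈ 7.729 in; Ia = 320/207 in ≈ 1.546 in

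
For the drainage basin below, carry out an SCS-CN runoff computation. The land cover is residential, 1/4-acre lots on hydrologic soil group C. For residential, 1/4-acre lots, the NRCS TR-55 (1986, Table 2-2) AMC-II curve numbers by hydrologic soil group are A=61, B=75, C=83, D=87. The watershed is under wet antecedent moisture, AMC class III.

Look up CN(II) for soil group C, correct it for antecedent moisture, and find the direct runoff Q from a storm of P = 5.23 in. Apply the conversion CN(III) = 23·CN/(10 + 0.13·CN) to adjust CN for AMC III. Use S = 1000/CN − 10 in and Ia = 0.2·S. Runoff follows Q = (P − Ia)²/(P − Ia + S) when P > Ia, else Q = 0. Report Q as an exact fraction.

NRCS table: residential, 1/4-acre lots, soil group C → CN(II) = 83
CN(III) from CN(II)=83: (23·83)/(10 + 0.13·83) = 190900/2079 ≈ 91.823
S = 1000/(190900/2079) − 10 = 1700/1909 in ≈ 0.891 in
Initial abstraction Ia = S/5 = (1700/1909)/5 = 340/1909 ≈ 0.178 in
Since P=5.230 > Ia=0.178: effective rainfall P−Ia = 964407/190900 in
Q: (964407/190900)² ÷ (1134407/190900) = 930080861649/216558296300 in (≈ 4.295 in)

Q = 930080861649/216558296300 in ≈ 4.295 in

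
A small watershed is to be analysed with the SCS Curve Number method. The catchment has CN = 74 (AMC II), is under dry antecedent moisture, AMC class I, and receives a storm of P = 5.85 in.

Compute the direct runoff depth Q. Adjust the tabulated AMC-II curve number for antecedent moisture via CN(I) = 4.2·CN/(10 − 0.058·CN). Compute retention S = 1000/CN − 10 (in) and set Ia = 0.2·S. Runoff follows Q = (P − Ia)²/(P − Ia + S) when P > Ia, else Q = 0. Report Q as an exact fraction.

Q = 324090637/232991220 in ≈ 1.391 in

CN(I) from CN(II)=74: (4.2·74)/(10 − 0.058·74) = 77700/1427 ≈ 54.450
S = 1000/(77700/1427) − 10 = 6500/777 in ≈ 8.366 in
Initial abstraction Ia = S/5 = (6500/777)/5 = 1300/777 ≈ 1.673 in
Excess rainfall: 5.850 − 1.673 = 4.177 in; P > Ia so Q > 0
Q = (64909/15540)²/((64909/15540) + 6500/777) = (4213178281/241491600)/(194909/15540) = 324090637/232991220 in ≈ 1.391 in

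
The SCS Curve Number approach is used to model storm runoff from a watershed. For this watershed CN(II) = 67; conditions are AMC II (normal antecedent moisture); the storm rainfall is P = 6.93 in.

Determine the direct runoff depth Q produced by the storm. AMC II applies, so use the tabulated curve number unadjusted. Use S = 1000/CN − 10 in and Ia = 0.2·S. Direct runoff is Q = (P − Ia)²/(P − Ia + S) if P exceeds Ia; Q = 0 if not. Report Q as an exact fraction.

AMC II — tabulated CN = 67 applies directly.
Retention S: 1000/CN − 10 with CN=67.000 → S = 330/67 ≈ 4.925 in
Ia = 0.2·(330/67) = 66/67 in ≈ 0.985 in
Since P=6.930 > Ia=0.985: effective rainfall P−Ia = 39831/6700 in
Q: (39831/6700)² ÷ (72831/6700) = 48076017/14786900 in (≈ 3.251 in)

Q = 48076017/14786900 in ≈ 3.251 in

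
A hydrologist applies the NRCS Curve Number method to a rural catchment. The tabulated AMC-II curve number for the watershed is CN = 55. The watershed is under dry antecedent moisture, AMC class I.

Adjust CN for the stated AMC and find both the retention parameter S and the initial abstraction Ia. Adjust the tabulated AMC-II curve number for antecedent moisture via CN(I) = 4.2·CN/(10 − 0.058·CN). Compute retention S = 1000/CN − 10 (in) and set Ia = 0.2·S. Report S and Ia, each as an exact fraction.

S = 1500/77 in ≈ 19.481 in; Ia = 300/77 in ≈ 3.896 in

Adjust CN=55 to AMC I: 4.2·55/(10 − 0.058·55) → 231 ÷ (681/100) = 7700/227 ≈ 33.921
Retention S: 1000/CN − 10 with CN=33.921 → S = 1500/77 ≈ 19.481 in
Ia = 0.2·(1500/77) = 300/77 in ≈ 3.896 in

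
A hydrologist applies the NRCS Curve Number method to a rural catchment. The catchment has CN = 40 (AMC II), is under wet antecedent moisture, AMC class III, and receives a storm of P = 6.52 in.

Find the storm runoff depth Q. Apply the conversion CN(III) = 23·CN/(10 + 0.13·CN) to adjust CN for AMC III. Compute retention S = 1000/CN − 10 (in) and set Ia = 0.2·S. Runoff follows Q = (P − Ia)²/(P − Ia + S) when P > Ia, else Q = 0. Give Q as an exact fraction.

Q = 8994001/3880675 in ≈ 2.318 in

Adjust CN=40 to AMC III: 23·40/(10 + 0.13·40) → 920 ÷ (76/5) = 1150/19 ≈ 60.526
Max retention: S = 1000/(1150/19) − 10 = 150/23 in (≈ 6.522 in)
Ia = 0.2S: 0.2·6.522 = 1.304 in (exactly 30/23)
P − Ia = 6.520 − 1.304 = 2999/575 ≈ 5.216 in (> 0, runoff occurs)
Q = (2999/575)²/((2999/575) + 150/23) = (8994001/330625)/(6749/575) = 8994001/3880675 in ≈ 2.318 in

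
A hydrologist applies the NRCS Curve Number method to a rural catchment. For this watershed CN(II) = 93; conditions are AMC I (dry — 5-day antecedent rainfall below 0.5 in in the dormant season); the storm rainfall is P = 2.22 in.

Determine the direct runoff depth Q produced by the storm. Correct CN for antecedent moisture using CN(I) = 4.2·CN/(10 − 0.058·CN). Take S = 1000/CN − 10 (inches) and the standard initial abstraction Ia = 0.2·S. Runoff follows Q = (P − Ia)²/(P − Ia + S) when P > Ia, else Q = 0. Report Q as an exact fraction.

Dry (AMC I): CN(I) = 4.2·93/(10 − 0.058·93) = (1953/5)/(2303/500) = 27900/329 ≈ 84.802
S = 1000/(27900/329) − 10 = 500/279 in ≈ 1.792 in
Initial abstraction Ia = S/5 = (500/279)/5 = 100/279 ≈ 0.358 in
Since P=2.220 > Ia=0.358: effective rainfall P−Ia = 25969/13950 in
Q: (25969/13950)² ÷ (50969/13950) = 674388961/711017550 in (≈ 0.948 in)

Q = 674388961/711017550 in ≈ 0.948 in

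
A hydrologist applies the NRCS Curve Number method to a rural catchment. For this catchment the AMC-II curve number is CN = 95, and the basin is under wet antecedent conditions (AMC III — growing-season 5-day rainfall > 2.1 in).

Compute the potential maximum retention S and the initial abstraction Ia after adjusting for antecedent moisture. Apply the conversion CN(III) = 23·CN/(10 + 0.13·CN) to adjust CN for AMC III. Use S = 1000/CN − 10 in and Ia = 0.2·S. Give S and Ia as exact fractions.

CN(III) from CN(II)=95: (23·95)/(10 + 0.13·95) = 43700/447 ≈ 97.763
S = 1000/(43700/447) − 10 = 100/437 in ≈ 0.229 in
Ia = 0.2S: 0.2·0.229 = 0.046 in (exactly 20/437)

S = 100/437 in ≈ 0.229 in; Ia = 20/437 in ≈ 0.046 in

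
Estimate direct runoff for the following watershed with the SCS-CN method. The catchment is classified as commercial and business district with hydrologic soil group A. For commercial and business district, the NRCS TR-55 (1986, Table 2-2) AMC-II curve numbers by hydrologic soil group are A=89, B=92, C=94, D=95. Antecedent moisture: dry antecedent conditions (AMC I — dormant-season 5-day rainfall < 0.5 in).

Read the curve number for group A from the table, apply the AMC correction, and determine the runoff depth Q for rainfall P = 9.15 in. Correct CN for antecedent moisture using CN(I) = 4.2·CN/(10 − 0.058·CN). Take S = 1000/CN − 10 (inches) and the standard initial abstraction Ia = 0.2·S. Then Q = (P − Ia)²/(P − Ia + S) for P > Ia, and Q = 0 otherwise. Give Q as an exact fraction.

NRCS table: commercial and business district, soil group A → CN(II) = 89
Adjust CN=89 to AMC I: 4.2·89/(10 − 0.058·89) → (1869/5) ÷ (2419/500) = 186900/2419 ≈ 77.263
Max retention: S = 1000/(186900/2419) − 10 = 5500/1869 in (≈ 2.943 in)
Ia = 0.2S: 0.2·2.943 = 0.589 in (exactly 1100/1869)
Excess rainfall: 9.150 − 0.589 = 8.561 in; P > Ia so Q > 0
Q = (320027/37380)²/((320027/37380) + 5500/1869) = (102417280729/1397264400)/(430027/37380) = 102417280729/16074409260 in ≈ 6.371 in

Q = 102417280729/16074409260 in ≈ 6.371 in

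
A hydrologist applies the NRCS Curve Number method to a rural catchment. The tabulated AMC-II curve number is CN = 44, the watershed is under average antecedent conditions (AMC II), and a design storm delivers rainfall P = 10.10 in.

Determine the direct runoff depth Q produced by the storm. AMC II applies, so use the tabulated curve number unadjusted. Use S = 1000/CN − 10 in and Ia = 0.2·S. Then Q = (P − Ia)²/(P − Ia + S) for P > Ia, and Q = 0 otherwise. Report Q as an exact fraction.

CN(II) = 44; AMC II needs no correction.
S = 1000/44 − 10 = 140/11 in ≈ 12.727 in
Ia = 0.2·(140/11) = 28/11 in ≈ 2.545 in
P − Ia = 10.100 − 2.545 = 831/110 ≈ 7.555 in (> 0, runoff occurs)
Runoff Q = (P−Ia)²/(P−Ia+S) = (7.555)²/(7.555+12.727) = 690561/245410 ≈ 2.814 in

Q = 690561/245410 in ≈ 2.814 in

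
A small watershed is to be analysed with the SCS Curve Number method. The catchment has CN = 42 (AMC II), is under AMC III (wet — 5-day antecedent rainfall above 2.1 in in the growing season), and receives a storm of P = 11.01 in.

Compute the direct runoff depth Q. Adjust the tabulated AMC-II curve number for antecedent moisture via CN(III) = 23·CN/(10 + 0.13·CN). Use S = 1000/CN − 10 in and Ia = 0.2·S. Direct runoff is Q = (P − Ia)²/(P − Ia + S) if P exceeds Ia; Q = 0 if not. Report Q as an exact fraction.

Adjust CN=42 to AMC III: 23·42/(10 + 0.13·42) → 966 ÷ (773/50) = 48300/773 ≈ 62.484
Max retention: S = 1000/(48300/773) − 10 = 2900/483 in (≈ 6.004 in)
Ia = 0.2·(2900/483) = 580/483 in ≈ 1.201 in
Since P=11.010 > Ia=1.201: effective rainfall P−Ia = 473783/48300 in
Q = (473783/48300)²/((473783/48300) + 2900/483) = (224470331089/2332890000)/(763783/48300) = 224470331089/36890718900 in ≈ 6.085 in

Q = 224470331089/36890718900 in ≈ 6.085 in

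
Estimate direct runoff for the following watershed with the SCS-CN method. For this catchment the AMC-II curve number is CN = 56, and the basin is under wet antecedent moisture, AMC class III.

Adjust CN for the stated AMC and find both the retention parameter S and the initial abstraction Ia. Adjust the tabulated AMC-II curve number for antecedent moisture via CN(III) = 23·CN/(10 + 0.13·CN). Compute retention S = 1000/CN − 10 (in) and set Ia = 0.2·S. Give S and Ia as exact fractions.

CN(III) from CN(II)=56: (23·56)/(10 + 0.13·56) = 4025/54 ≈ 74.537
Max retention: S = 1000/(4025/54) − 10 = 550/161 in (≈ 3.416 in)
Ia = 0.2S: 0.2·3.416 = 0.683 in (exactly 110/161)

S = 550/161 in ≈ 3.416 in; Ia = 110/161 in ≈ 0.683 in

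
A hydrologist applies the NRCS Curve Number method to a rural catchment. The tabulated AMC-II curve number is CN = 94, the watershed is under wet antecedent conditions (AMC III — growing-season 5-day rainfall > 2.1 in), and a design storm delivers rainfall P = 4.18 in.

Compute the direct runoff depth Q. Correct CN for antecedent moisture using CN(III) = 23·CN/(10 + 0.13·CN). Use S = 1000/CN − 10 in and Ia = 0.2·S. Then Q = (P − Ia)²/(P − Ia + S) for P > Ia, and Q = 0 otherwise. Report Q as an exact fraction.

CN(III) from CN(II)=94: (23·94)/(10 + 0.13·94) = 108100/1111 ≈ 97.300
Max retention: S = 1000/(108100/1111) − 10 = 300/1081 in (≈ 0.278 in)
Ia = 0.2·(300/1081) = 60/1081 in ≈ 0.056 in
Excess rainfall: 4.180 − 0.056 = 4.124 in; P > Ia so Q > 0
Q: (222929/54050)² ÷ (237929/54050) = 49697339041/12860062450 in (≈ 3.864 in)

Q = 49697339041/12860062450 in ≈ 3.864 in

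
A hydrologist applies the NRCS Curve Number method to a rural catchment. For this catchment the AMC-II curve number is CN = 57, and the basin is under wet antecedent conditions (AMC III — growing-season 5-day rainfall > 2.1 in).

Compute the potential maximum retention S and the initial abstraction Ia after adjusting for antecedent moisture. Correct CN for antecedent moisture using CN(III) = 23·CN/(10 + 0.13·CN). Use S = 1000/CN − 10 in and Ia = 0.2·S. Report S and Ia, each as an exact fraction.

S = 4300/1311 in ≈ 3.280 in; Ia = 860/1311 in ≈ 0.656 in

Adjust CN=57 to AMC III: 23·57/(10 + 0.13·57) → 1311 ÷ (1741/100) = 131100/1741 ≈ 75.302
Retention S: 1000/CN − 10 with CN=75.302 → S = 4300/1311 ≈ 3.280 in
Initial abstraction Ia = S/5 = (4300/1311)/5 = 860/1311 ≈ 0.656 in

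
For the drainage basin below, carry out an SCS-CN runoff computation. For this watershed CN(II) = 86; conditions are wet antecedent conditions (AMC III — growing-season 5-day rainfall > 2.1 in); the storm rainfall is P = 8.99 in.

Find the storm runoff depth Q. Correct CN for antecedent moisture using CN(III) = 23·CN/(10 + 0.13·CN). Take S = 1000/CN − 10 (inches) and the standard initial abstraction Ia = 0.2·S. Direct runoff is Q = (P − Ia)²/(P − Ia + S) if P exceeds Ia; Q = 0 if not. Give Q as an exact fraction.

CN(III) from CN(II)=86: (23·86)/(10 + 0.13·86) = 98900/1059 ≈ 93.390
Retention S: 1000/CN − 10 with CN=93.390 → S = 700/989 ≈ 0.708 in
Ia = 0.2S: 0.2·0.708 = 0.142 in (exactly 140/989)
Excess rainfall: 8.990 − 0.142 = 8.848 in; P > Ia so Q > 0
Q = (875111/98900)²/((875111/98900) + 700/989) = (765819262321/9781210000)/(945111/98900) = 765819262321/93471477900 in ≈ 8.193 in

Q = 765819262321/93471477900 in ≈ 8.193 in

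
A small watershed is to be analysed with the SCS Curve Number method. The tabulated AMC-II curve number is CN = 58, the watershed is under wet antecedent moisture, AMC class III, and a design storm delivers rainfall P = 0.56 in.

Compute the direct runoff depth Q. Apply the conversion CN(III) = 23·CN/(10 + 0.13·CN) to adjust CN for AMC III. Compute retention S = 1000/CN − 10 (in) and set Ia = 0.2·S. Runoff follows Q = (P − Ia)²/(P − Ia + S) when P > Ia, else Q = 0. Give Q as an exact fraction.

CN(III) from CN(II)=58: (23·58)/(10 + 0.13·58) = 66700/877 ≈ 76.055
S = 1000/(66700/877) − 10 = 2100/667 in ≈ 3.148 in
Ia = 0.2·(2100/667) = 420/667 in ≈ 0.630 in
P = 0.560 ≤ Ia = 0.630 in: entire storm abstracted, Q = 0.

Q = 0 in ≈ 0.000 in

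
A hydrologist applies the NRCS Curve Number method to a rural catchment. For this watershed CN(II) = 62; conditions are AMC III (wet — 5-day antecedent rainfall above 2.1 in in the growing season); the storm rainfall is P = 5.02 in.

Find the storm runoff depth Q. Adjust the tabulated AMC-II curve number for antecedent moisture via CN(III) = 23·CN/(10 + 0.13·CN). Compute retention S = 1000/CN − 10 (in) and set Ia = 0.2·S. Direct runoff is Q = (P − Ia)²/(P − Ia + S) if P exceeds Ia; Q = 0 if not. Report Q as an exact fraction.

Q = 25588161369/9089430950 in ≈ 2.815 in

CN(III) from CN(II)=62: (23·62)/(10 + 0.13·62) = 71300/903 ≈ 78.959
Retention S: 1000/CN − 10 with CN=78.959 → S = 1900/713 ≈ 2.665 in
Initial abstraction Ia = S/5 = (1900/713)/5 = 380/713 ≈ 0.533 in
Since P=5.020 > Ia=0.533: effective rainfall P−Ia = 159963/35650 in
Q = (159963/35650)²/((159963/35650) + 1900/713) = (25588161369/1270922500)/(254963/35650) = 25588161369/9089430950 in ≈ 2.815 in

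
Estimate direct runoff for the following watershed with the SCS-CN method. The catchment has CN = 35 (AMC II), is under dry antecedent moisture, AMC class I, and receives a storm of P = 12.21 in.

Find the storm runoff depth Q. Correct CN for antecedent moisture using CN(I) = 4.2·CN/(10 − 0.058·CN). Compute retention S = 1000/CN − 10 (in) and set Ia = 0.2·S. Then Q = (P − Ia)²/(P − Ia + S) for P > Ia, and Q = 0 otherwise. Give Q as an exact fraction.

Adjust CN=35 to AMC I: 4.2·35/(10 − 0.058·35) → 147 ÷ (797/100) = 14700/797 ≈ 18.444
Retention S: 1000/CN − 10 with CN=18.444 → S = 6500/147 ≈ 44.218 in
Ia = 0.2S: 0.2·44.218 = 8.844 in (exactly 1300/147)
Excess rainfall: 12.210 − 8.844 = 3.366 in; P > Ia so Q > 0
Q = (49487/14700)²/((49487/14700) + 6500/147) = (2448963169/216090000)/(699487/14700) = 2448963169/10282458900 in ≈ 0.238 in

Q = 2448963169/10282458900 in ≈ 0.238 in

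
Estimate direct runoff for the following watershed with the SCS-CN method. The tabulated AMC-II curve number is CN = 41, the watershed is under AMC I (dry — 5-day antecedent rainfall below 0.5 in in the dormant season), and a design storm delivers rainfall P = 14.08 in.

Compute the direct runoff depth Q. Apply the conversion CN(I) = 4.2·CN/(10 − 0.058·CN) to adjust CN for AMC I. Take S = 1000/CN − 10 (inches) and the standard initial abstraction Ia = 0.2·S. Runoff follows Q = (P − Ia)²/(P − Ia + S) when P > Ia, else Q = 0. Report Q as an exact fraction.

Q = 1512665449/1201460925 in ≈ 1.259 in

Adjust CN=41 to AMC I: 4.2·41/(10 − 0.058·41) → (861/5) ÷ (3811/500) = 86100/3811 ≈ 22.592
Retention S: 1000/CN − 10 with CN=22.592 → S = 29500/861 ≈ 34.262 in
Initial abstraction Ia = S/5 = (29500/861)/5 = 5900/861 ≈ 6.852 in
Excess rainfall: 14.080 − 6.852 = 7.228 in; P > Ia so Q > 0
Runoff Q = (P−Ia)²/(P−Ia+S) = (7.228)²/(7.228+34.262) = 1512665449/1201460925 ≈ 1.259 in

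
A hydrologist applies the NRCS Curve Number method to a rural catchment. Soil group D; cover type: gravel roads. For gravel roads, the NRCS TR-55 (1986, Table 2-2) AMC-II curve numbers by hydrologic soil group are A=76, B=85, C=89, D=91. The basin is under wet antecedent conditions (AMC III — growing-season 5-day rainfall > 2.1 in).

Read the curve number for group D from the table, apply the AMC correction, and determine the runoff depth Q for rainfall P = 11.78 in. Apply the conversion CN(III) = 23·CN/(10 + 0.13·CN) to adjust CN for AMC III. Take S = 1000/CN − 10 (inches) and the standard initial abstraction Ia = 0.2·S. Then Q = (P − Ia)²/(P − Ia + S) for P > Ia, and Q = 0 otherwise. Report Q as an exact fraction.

Q = 1497630145729/132777513050 in ≈ 11.279 in

NRCS table: gravel roads, soil group D → CN(II) = 91
Adjust CN=91 to AMC III: 23·91/(10 + 0.13·91) → 2093 ÷ (2183/100) = 209300/2183 ≈ 95.877
S = 1000/(209300/2183) − 10 = 900/2093 in ≈ 0.430 in
Ia = 0.2·(900/2093) = 180/2093 in ≈ 0.086 in
Excess rainfall: 11.780 − 0.086 = 11.694 in; P > Ia so Q > 0
Runoff Q = (P−Ia)²/(P−Ia+S) = (11.694)²/(11.694+0.430) = 1497630145729/132777513050 ≈ 11.279 in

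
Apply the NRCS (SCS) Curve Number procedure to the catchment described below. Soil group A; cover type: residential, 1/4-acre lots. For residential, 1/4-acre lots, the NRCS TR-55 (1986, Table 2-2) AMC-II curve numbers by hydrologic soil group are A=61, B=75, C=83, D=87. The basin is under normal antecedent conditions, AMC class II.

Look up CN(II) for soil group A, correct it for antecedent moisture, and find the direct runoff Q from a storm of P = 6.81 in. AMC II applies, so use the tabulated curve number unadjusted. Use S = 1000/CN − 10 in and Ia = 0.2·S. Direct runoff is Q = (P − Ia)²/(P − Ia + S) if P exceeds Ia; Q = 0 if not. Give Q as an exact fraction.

Q = 379485027/147906700 in ≈ 2.566 in

NRCS table: residential, 1/4-acre lots, soil group A → CN(II) = 61
CN(II) = 61; AMC II needs no correction.
Max retention: S = 1000/61 − 10 = 390/61 in (≈ 6.393 in)
Ia = 0.2·(390/61) = 78/61 in ≈ 1.279 in
P − Ia = 6.810 − 1.279 = 33741/6100 ≈ 5.531 in (> 0, runoff occurs)
Q = (33741/6100)²/((33741/6100) + 390/61) = (1138455081/37210000)/(72741/6100) = 379485027/147906700 in ≈ 2.566 in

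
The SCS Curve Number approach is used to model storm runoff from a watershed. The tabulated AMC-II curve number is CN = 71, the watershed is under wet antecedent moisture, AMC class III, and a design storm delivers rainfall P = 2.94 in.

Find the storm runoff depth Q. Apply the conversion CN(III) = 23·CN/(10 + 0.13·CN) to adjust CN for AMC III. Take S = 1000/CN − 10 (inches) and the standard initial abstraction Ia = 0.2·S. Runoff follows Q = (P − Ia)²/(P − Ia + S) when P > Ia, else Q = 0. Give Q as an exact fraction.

Adjust CN=71 to AMC III: 23·71/(10 + 0.13·71) → 1633 ÷ (1923/100) = 163300/1923 ≈ 84.919
Retention S: 1000/CN − 10 with CN=84.919 → S = 2900/1633 ≈ 1.776 in
Ia = 0.2·(2900/1633) = 580/1633 in ≈ 0.355 in
Excess rainfall: 2.940 − 0.355 = 2.585 in; P > Ia so Q > 0
Q: (211051/81650)² ÷ (356051/81650) = 44542524601/29071564150 in (≈ 1.532 in)

Q = 44542524601/29071564150 in ≈ 1.532 in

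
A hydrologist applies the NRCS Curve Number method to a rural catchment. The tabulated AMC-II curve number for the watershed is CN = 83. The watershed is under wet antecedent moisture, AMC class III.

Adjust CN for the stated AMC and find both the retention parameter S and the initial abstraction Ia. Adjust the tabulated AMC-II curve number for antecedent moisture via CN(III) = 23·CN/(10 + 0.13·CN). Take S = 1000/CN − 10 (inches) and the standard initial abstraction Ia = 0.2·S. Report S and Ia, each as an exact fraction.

S = 1700/1909 in ≈ 0.891 in; Ia = 340/1909 in ≈ 0.178 in

Wet (AMC III): CN(III) = 23·83/(10 + 0.13·83) = 1909/(2079/100) = 190900/2079 ≈ 91.823
Retention S: 1000/CN − 10 with CN=91.823 → S = 1700/1909 ≈ 0.891 in
Initial abstraction Ia = S/5 = (1700/1909)/5 = 340/1909 ≈ 0.178 in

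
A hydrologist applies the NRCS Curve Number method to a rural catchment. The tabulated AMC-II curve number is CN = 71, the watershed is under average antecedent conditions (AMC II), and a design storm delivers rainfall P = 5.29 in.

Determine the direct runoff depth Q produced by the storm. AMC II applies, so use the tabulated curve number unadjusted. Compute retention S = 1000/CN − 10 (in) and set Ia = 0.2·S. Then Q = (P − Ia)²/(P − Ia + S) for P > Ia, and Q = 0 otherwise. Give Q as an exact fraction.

Q = 1008634081/431388900 in ≈ 2.338 in

Average conditions: CN = 71 (no AMC adjustment).
S = 1000/71 − 10 = 290/71 in ≈ 4.085 in
Ia = 0.2S: 0.2·4.085 = 0.817 in (exactly 58/71)
P − Ia = 5.290 − 0.817 = 31759/7100 ≈ 4.473 in (> 0, runoff occurs)
Q: (31759/7100)² ÷ (60759/7100) = 1008634081/431388900 in (≈ 2.338 in)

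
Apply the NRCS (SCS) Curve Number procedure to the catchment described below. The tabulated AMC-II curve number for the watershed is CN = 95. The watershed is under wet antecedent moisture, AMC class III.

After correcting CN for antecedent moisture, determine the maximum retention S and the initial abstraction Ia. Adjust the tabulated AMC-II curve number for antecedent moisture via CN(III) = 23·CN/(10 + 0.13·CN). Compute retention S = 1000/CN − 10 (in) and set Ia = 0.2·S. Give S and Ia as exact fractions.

Wet (AMC III): CN(III) = 23·95/(10 + 0.13·95) = 2185/(447/20) = 43700/447 ≈ 97.763
Max retention: S = 1000/(43700/447) − 10 = 100/437 in (≈ 0.229 in)
Ia = 0.2S: 0.2·0.229 = 0.046 in (exactly 20/437)

S = 100/437 in ≈ 0.229 in; Ia = 20/437 in ≈ 0.046 in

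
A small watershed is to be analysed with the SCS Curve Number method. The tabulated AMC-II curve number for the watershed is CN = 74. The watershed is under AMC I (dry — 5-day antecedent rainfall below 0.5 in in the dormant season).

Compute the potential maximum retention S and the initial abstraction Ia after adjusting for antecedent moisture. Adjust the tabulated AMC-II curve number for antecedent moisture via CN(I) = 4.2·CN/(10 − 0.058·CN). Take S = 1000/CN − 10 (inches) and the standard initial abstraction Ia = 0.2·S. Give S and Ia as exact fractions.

CN(I) from CN(II)=74: (4.2·74)/(10 − 0.058·74) = 77700/1427 ≈ 54.450
Retention S: 1000/CN − 10 with CN=54.450 → S = 6500/777 ≈ 8.366 in
Initial abstraction Ia = S/5 = (6500/777)/5 = 1300/777 ≈ 1.673 in

S = 6500/777 in ≈ 8.366 in; Ia = 1300/777 in ≈ 1.673 in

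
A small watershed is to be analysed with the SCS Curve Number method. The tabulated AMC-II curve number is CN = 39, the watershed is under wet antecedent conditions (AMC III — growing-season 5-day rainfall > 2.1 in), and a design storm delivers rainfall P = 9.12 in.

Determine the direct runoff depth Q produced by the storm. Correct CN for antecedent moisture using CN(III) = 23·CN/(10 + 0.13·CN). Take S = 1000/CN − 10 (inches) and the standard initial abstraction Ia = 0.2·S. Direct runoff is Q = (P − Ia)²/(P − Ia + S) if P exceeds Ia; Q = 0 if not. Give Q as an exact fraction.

Q = 7570392064/1830530325 in ≈ 4.136 in

CN(III) from CN(II)=39: (23·39)/(10 + 0.13·39) = 89700/1507 ≈ 59.522
Max retention: S = 1000/(89700/1507) − 10 = 6100/897 in (≈ 6.800 in)
Ia = 0.2·(6100/897) = 1220/897 in ≈ 1.360 in
P − Ia = 9.120 − 1.360 = 174016/22425 ≈ 7.760 in (> 0, runoff occurs)
Runoff Q = (P−Ia)²/(P−Ia+S) = (7.760)²/(7.760+6.800) = 7570392064/1830530325 ≈ 4.136 in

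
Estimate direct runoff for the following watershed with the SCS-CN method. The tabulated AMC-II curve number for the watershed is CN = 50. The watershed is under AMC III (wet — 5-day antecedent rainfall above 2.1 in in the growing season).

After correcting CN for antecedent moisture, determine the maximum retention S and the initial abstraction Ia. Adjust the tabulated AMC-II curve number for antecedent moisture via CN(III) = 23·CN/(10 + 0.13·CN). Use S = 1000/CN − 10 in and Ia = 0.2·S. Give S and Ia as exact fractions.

S = 100/23 in ≈ 4.348 in; Ia = 20/23 in ≈ 0.870 in

Wet (AMC III): CN(III) = 23·50/(10 + 0.13·50) = 1150/(33/2) = 2300/33 ≈ 69.697
S = 1000/(2300/33) − 10 = 100/23 in ≈ 4.348 in
Ia = 0.2·(100/23) = 20/23 in ≈ 0.870 in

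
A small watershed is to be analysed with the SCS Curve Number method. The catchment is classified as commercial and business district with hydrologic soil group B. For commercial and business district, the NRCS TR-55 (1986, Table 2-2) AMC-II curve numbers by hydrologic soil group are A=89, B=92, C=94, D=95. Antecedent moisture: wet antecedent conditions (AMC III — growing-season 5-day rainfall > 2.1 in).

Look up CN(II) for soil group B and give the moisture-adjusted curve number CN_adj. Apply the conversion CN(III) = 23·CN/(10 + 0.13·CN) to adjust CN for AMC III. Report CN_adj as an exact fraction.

CN_adj = 52900/549 ≈ 96.357

NRCS table: commercial and business district, soil group B → CN(II) = 92
Wet (AMC III): CN(III) = 23·92/(10 + 0.13·92) = 2116/(549/25) = 52900/549 ≈ 96.357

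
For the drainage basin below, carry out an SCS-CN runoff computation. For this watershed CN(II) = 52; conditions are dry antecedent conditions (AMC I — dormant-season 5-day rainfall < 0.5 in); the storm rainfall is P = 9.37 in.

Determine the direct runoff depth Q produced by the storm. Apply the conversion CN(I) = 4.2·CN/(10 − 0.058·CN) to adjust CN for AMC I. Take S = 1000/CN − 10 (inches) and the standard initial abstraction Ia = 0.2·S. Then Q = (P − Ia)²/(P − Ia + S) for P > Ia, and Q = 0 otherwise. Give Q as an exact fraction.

Q = 2049101289/2231929700 in ≈ 0.918 in

CN(I) from CN(II)=52: (4.2·52)/(10 − 0.058·52) = 9100/291 ≈ 31.271
S = 1000/(9100/291) − 10 = 2000/91 in ≈ 21.978 in
Ia = 0.2S: 0.2·21.978 = 4.396 in (exactly 400/91)
Since P=9.370 > Ia=4.396: effective rainfall P−Ia = 45267/9100 in
Q = (45267/9100)²/((45267/9100) + 2000/91) = (2049101289/82810000)/(245267/9100) = 2049101289/2231929700 in ≈ 0.918 in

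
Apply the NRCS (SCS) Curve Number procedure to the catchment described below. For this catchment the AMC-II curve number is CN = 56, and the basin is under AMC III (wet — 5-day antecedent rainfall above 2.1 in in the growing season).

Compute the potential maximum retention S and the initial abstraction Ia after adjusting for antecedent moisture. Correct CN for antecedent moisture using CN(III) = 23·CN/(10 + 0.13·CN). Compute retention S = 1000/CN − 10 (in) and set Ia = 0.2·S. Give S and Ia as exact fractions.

Wet (AMC III): CN(III) = 23·56/(10 + 0.13·56) = 1288/(432/25) = 4025/54 ≈ 74.537
S = 1000/(4025/54) − 10 = 550/161 in ≈ 3.416 in
Ia = 0.2S: 0.2·3.416 = 0.683 in (exactly 110/161)

S = 550/161 in ≈ 3.416 in; Ia = 110/161 in ≈ 0.683 in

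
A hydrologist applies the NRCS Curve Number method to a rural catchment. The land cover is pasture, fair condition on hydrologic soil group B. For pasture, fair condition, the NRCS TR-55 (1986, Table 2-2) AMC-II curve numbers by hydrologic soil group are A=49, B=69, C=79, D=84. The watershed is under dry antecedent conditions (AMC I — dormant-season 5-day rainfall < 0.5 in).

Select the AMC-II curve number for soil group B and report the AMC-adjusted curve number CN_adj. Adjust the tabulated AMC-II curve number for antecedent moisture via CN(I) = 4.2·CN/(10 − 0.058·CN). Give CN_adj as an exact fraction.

NRCS table: pasture, fair condition, soil group B → CN(II) = 69
CN(I) from CN(II)=69: (4.2·69)/(10 − 0.058·69) = 144900/2999 ≈ 48.316

CN_adj = 144900/2999 ≈ 48.316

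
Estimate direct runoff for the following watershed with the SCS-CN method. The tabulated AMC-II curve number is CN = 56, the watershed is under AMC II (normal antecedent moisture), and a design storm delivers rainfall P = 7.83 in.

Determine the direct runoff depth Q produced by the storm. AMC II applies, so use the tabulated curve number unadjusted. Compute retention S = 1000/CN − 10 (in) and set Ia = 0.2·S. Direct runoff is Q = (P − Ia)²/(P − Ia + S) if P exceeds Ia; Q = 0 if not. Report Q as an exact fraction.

Q = 19193161/6916700 in ≈ 2.775 in

AMC II — tabulated CN = 56 applies directly.
Retention S: 1000/CN − 10 with CN=56.000 → S = 55/7 ≈ 7.857 in
Ia = 0.2·(55/7) = 11/7 in ≈ 1.571 in
Since P=7.830 > Ia=1.571: effective rainfall P−Ia = 4381/700 in
Runoff Q = (P−Ia)²/(P−Ia+S) = (6.259)²/(6.259+7.857) = 19193161/6916700 ≈ 2.775 in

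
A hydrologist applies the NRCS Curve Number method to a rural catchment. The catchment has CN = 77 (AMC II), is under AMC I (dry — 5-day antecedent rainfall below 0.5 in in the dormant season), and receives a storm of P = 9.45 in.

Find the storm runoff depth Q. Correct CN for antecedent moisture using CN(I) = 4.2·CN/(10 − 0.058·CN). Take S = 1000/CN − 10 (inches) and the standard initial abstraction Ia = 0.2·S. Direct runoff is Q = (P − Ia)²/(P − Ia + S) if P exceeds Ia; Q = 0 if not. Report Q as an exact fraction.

CN(I) from CN(II)=77: (4.2·77)/(10 − 0.058·77) = 161700/2767 ≈ 58.439
Retention S: 1000/CN − 10 with CN=58.439 → S = 11500/1617 ≈ 7.112 in
Ia = 0.2·(11500/1617) = 2300/1617 in ≈ 1.422 in
Excess rainfall: 9.450 − 1.422 = 8.028 in; P > Ia so Q > 0
Q = (259613/32340)²/((259613/32340) + 11500/1617) = (67398909769/1045875600)/(489613/32340) = 67398909769/15834084420 in ≈ 4.257 in

Q = 67398909769/15834084420 in ≈ 4.257 in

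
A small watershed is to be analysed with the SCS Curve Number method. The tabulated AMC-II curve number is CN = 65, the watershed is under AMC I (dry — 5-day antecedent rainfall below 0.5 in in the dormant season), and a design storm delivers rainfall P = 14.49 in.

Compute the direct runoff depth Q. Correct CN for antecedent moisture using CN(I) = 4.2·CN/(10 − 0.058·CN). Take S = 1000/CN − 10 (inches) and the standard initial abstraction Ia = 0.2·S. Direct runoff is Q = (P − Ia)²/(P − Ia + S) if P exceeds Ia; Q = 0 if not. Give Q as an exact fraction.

Q = 2163273121/376392900 in ≈ 5.747 in

Adjust CN=65 to AMC I: 4.2·65/(10 − 0.058·65) → 273 ÷ (623/100) = 3900/89 ≈ 43.820
Retention S: 1000/CN − 10 with CN=43.820 → S = 500/39 ≈ 12.821 in
Ia = 0.2S: 0.2·12.821 = 2.564 in (exactly 100/39)
Excess rainfall: 14.490 − 2.564 = 11.926 in; P > Ia so Q > 0
Q: (46511/3900)² ÷ (96511/3900) = 2163273121/376392900 in (≈ 5.747 in)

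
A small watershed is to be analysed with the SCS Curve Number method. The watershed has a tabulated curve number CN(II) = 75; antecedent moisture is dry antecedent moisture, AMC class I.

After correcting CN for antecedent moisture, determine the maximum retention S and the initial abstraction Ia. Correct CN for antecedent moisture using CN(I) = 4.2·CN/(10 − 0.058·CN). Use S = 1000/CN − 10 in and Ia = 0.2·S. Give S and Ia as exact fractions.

S = 500/63 in ≈ 7.937 in; Ia = 100/63 in ≈ 1.587 in

CN(I) from CN(II)=75: (4.2·75)/(10 − 0.058·75) = 6300/113 ≈ 55.752
S = 1000/(6300/113) − 10 = 500/63 in ≈ 7.937 in
Initial abstraction Ia = S/5 = (500/63)/5 = 100/63 ≈ 1.587 in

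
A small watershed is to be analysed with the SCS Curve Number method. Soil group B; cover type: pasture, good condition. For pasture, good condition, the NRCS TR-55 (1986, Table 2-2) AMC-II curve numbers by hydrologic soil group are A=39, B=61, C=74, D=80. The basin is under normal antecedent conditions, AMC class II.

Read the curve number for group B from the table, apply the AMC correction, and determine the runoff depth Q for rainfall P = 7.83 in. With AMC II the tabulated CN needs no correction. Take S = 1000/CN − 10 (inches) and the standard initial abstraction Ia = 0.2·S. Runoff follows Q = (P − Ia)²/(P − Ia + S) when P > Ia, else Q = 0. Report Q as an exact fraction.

NRCS table: pasture, good condition, soil group B → CN(II) = 61
CN(II) = 61; AMC II needs no correction.
Max retention: S = 1000/61 − 10 = 390/61 in (≈ 6.393 in)
Ia = 0.2S: 0.2·6.393 = 1.279 in (exactly 78/61)
Since P=7.830 > Ia=1.279: effective rainfall P−Ia = 39963/6100 in
Q = (39963/6100)²/((39963/6100) + 390/61) = (1597041369/37210000)/(78963/6100) = 532347123/160558100 in ≈ 3.316 in

Q = 532347123/160558100 in ≈ 3.316 in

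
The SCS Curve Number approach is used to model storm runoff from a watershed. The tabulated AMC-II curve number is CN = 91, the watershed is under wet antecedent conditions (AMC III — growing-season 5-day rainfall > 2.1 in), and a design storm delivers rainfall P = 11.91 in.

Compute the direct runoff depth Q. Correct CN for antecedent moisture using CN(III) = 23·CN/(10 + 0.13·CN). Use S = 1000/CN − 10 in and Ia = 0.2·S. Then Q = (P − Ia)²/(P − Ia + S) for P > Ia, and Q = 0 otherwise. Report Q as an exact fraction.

Q = 2041483968723/178934965300 in ≈ 11.409 in

Wet (AMC III): CN(III) = 23·91/(10 + 0.13·91) = 2093/(2183/100) = 209300/2183 ≈ 95.877
Max retention: S = 1000/(209300/2183) − 10 = 900/2093 in (≈ 0.430 in)
Initial abstraction Ia = S/5 = (900/2093)/5 = 180/2093 ≈ 0.086 in
Excess rainfall: 11.910 − 0.086 = 11.824 in; P > Ia so Q > 0
Q = (2474763/209300)²/((2474763/209300) + 900/2093) = (6124451906169/43806490000)/(2564763/209300) = 2041483968723/178934965300 in ≈ 11.409 in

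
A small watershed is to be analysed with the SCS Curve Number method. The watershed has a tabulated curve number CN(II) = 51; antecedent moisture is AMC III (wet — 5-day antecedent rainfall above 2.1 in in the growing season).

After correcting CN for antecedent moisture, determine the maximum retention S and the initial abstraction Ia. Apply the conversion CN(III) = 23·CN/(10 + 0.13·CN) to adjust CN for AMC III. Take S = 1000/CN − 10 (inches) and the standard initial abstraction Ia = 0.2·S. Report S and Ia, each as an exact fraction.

Adjust CN=51 to AMC III: 23·51/(10 + 0.13·51) → 1173 ÷ (1663/100) = 117300/1663 ≈ 70.535
Retention S: 1000/CN − 10 with CN=70.535 → S = 4900/1173 ≈ 4.177 in
Initial abstraction Ia = S/5 = (4900/1173)/5 = 980/1173 ≈ 0.835 in

S = 4900/1173 in ≈ 4.177 in; Ia = 980/1173 in ≈ 0.835 in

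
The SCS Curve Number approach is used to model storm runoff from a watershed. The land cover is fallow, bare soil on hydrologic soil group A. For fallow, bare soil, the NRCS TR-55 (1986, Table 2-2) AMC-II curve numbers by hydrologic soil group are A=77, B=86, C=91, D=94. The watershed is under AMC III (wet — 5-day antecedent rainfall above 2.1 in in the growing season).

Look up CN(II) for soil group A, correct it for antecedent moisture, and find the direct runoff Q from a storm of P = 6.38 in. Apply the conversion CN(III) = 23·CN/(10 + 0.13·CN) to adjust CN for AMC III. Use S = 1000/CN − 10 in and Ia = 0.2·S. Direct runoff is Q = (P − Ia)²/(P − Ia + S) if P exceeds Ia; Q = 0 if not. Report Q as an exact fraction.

Q = 555214969/109967550 in ≈ 5.049 in

NRCS table: fallow, bare soil, soil group A → CN(II) = 77
Adjust CN=77 to AMC III: 23·77/(10 + 0.13·77) → 1771 ÷ (2001/100) = 7700/87 ≈ 88.506
Max retention: S = 1000/(7700/87) − 10 = 100/77 in (≈ 1.299 in)
Ia = 0.2S: 0.2·1.299 = 0.260 in (exactly 20/77)
Since P=6.380 > Ia=0.260: effective rainfall P−Ia = 23563/3850 in
Runoff Q = (P−Ia)²/(P−Ia+S) = (6.120)²/(6.120+1.299) = 555214969/109967550 ≈ 5.049 in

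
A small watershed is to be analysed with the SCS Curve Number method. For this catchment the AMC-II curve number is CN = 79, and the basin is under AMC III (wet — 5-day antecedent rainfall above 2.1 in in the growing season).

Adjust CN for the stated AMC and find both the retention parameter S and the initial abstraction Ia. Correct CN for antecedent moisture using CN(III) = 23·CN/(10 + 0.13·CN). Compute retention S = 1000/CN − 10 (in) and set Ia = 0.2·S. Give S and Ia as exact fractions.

CN(III) from CN(II)=79: (23·79)/(10 + 0.13·79) = 181700/2027 ≈ 89.640
Max retention: S = 1000/(181700/2027) − 10 = 2100/1817 in (≈ 1.156 in)
Ia = 0.2·(2100/1817) = 420/1817 in ≈ 0.231 in

S = 2100/1817 in ≈ 1.156 in; Ia = 420/1817 in ≈ 0.231 in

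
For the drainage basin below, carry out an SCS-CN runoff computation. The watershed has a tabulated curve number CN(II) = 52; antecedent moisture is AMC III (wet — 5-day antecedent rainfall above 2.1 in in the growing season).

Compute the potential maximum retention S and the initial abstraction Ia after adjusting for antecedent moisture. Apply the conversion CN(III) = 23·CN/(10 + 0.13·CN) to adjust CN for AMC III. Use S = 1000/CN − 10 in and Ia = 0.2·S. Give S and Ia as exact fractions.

Adjust CN=52 to AMC III: 23·52/(10 + 0.13·52) → 1196 ÷ (419/25) = 29900/419 ≈ 71.360
Retention S: 1000/CN − 10 with CN=71.360 → S = 1200/299 ≈ 4.013 in
Ia = 0.2·(1200/299) = 240/299 in ≈ 0.803 in

S = 1200/299 in ≈ 4.013 in; Ia = 240/299 in ≈ 0.803 in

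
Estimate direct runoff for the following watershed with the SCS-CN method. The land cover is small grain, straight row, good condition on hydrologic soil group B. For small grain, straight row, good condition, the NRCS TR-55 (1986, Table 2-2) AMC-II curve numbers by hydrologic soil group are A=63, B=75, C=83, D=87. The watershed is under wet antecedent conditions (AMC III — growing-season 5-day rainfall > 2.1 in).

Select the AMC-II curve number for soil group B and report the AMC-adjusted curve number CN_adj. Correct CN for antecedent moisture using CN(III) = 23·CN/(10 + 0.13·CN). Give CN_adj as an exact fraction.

NRCS table: small grain, straight row, good condition, soil group B → CN(II) = 75
CN(III) from CN(II)=75: (23·75)/(10 + 0.13·75) = 6900/79 ≈ 87.342

CN_adj = 6900/79 ≈ 87.342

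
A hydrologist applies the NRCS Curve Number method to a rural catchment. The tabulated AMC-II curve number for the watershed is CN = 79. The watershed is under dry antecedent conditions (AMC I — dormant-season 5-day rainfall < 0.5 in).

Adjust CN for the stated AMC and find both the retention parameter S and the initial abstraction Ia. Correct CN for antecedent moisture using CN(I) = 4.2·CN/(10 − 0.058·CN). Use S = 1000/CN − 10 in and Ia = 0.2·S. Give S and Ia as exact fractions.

CN(I) from CN(II)=79: (4.2·79)/(10 − 0.058·79) = 7900/129 ≈ 61.240
S = 1000/(7900/129) − 10 = 500/79 in ≈ 6.329 in
Ia = 0.2S: 0.2·6.329 = 1.266 in (exactly 100/79)

S = 500/79 in ≈ 6.329 in; Ia = 100/79 in ≈ 1.266 in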